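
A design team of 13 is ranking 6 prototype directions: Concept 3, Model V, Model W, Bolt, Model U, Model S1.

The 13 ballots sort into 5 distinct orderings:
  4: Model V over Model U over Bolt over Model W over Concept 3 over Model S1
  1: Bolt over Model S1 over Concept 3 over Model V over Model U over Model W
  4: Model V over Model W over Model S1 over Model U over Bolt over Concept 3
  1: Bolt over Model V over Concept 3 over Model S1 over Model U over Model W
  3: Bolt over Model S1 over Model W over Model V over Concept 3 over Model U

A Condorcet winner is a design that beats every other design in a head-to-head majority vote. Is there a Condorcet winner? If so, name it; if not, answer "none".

Model V

Head-to-head results (13 engineers):
Concept 3 vs Model V: Model V, 12–1.
Concept 3 vs Model W: Model W, 11–2.
Concept 3–Bolt: Bolt 13–0.
Concept 3 vs Model U: Model U, 8–5.
Concept 3–Model S1: Model S1 8–5.
Model V vs Model W: Model V, 10–3.
Model V–Bolt: Model V 8–5.
Model V vs Model U: Model V wins 13–0.
Model V vs Model S1: Model V wins 9–4.
Model W–Bolt: Bolt 9–4.
Model W–Model U: Model W 7–6.
Model W vs Model S1: Model W, 8–5.
Bolt vs Model U: Model U wins 8–5.
Bolt vs Model S1: Bolt wins 9–4.
Model U vs Model S1: Model S1, 9–4.
Model V defeats every rival head-to-head and is the Condorcet winner.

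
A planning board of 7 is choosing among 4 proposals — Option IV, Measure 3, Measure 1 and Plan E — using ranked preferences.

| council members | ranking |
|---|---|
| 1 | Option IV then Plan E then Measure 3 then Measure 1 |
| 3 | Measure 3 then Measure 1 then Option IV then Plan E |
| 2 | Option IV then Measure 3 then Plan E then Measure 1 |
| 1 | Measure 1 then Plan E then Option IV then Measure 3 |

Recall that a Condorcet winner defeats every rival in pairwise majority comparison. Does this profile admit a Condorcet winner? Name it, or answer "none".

Check each pair by majority over 7 ballots:
Option IV–Measure 3: Option IV 4–3.
Option IV–Measure 1: Measure 1 4–3.
Option IV vs Plan E: Option IV preferred on 1+3+2 = 6 ballots; Option IV wins 6–1.
Measure 3 vs Measure 1: Measure 3 wins 6–1.
Measure 3 vs Plan E: Measure 3 wins 5–2.
Measure 1 vs Plan E: 4 to 3, Measure 1.
Every option loses at least once (Option IV loses to Measure 1; Measure 3 loses to Option IV; Measure 1 loses to Measure 3; Plan E loses to Option IV). The majority relation contains the cycle Option IV beats Measure 3 beats Measure 1 beats Option IV, so there is no Condorcet winner.

none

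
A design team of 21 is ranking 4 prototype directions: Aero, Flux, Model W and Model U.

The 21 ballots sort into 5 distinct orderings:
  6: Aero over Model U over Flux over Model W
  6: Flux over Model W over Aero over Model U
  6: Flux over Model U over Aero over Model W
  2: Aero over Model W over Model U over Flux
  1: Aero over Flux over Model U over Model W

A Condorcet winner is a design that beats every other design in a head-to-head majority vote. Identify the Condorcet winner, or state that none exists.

Check each pair by majority over 21 ballots:
Aero vs Flux: 6+2+1 = 9 for Aero, 12 for Flux — Flux by 12–9.
Aero vs Model W: 15 to 6, Aero.
Aero vs Model U: 15 to 6, Aero.
Flux vs Model W: 6+6+6+1 = 19 for Flux, 2 for Model W — Flux by 19–2.
Flux vs Model U: 13 to 8, Flux.
Model W vs Model U: Model W preferred on 6+2 = 8 ballots; Model U wins 13–8.
Flux beats each of Aero, Model W, Model U — Flux is the Condorcet winner.

Flux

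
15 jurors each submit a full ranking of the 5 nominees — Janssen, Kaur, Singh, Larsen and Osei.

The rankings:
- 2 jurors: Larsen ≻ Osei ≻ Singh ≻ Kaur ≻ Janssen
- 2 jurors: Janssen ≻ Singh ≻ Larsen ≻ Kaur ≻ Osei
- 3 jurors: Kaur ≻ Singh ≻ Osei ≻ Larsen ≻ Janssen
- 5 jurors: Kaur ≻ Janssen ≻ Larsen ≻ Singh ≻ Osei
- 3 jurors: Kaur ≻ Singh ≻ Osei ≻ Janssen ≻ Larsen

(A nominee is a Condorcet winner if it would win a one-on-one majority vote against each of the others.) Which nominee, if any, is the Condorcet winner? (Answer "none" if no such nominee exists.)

Head-to-head results (15 jurors):
Janssen vs Kaur: Janssen preferred on 2 ballots; Kaur wins 13–2.
Janssen vs Singh: Singh wins 8–7.
Janssen vs Larsen: 2+5+3 = 10 for Janssen, 5 for Larsen — Janssen by 10–5.
Janssen vs Osei: 2+5 = 7 for Janssen, 8 for Osei — Osei by 8–7.
Kaur vs Singh: 3+5+3 = 11 for Kaur, 4 for Singh — Kaur by 11–4.
Kaur–Larsen: Kaur 11–4.
Kaur vs Osei: Kaur is ranked higher on 2+3+5+3 = 13 ballots, Osei on 2. Kaur wins 13–2.
Singh vs Larsen: Singh preferred on 2+3+3 = 8 ballots; Singh wins 8–7.
Singh vs Osei: 13 to 2, Singh.
Larsen vs Osei: Larsen wins 9–6.
Kaur beats each of Janssen, Singh, Larsen, Osei — Kaur is the Condorcet winner.

Kaur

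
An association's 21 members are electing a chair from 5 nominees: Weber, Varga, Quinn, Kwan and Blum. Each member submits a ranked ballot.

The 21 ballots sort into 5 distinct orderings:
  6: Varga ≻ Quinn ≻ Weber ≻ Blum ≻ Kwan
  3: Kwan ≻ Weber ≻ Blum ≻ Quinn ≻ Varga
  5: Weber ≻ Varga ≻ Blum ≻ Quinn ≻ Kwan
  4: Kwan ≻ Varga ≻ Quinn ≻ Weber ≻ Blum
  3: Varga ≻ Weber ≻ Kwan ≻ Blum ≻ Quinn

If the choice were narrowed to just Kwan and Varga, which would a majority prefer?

Ballots ranking Kwan above Varga: 3 + 4 = 7.
Ballots ranking Varga above Kwan: 21 − 7 = 14.
Varga wins the head-to-head 14–7.

Varga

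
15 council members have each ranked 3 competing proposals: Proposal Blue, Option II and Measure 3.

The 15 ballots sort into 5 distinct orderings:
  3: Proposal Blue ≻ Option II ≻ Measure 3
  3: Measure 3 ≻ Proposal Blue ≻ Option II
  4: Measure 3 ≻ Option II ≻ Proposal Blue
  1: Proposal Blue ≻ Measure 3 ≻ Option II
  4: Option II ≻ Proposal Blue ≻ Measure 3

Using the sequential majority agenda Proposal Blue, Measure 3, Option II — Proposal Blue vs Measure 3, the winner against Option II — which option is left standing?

Round 1: Proposal Blue vs Measure 3 — 8–7, Proposal Blue advances.
Round 2: Proposal Blue vs Option II — 7–8, Option II advances.
The agenda winner is Option II.

Option II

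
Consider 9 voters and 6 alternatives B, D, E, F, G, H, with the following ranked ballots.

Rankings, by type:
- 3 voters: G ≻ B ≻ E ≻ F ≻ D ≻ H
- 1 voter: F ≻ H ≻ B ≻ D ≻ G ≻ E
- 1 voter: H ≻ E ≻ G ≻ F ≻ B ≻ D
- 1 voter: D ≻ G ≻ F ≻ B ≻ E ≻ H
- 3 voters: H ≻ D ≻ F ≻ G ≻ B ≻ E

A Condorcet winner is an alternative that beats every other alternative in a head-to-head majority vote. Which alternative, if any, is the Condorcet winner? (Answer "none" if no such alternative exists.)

Head-to-head results (9 voters):
B–D: B 5–4.
B vs E: B wins 8–1.
B vs F: F wins 6–3.
B vs G: G wins 8–1.
B vs H: H wins 5–4.
D vs E: D wins 5–4.
D vs F: F wins 5–4.
D–G: D 5–4.
D–H: H 5–4.
E vs F: F wins 5–4.
E vs G: G wins 8–1.
E vs H: H wins 5–4.
F–G: G 5–4.
F–H: F 5–4.
G vs H: H, 5–4.
Every alternative loses at least once (B loses to F; D loses to B; E loses to B; F loses to G; G loses to D; H loses to F). The majority relation contains the cycle B beats D beats G beats B, so there is no Condorcet winner.

none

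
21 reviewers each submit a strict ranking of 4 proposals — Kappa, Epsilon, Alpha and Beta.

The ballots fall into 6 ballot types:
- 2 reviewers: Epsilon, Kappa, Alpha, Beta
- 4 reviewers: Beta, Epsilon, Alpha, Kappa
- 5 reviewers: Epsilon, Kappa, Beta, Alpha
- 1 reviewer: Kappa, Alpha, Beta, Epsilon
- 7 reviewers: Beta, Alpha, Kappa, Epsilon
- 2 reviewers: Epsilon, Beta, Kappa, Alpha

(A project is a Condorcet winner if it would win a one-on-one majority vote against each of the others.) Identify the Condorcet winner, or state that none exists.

Beta

Check each pair by majority over 21 ballots:
Kappa vs Epsilon: 1+7 = 8 for Kappa, 13 for Epsilon — Epsilon by 13–8.
Kappa vs Alpha: Kappa preferred on 2+5+1+2 = 10 ballots; Alpha wins 11–10.
Kappa vs Beta: 8 to 13, Beta.
Epsilon vs Alpha: 2+4+5+2 = 13 for Epsilon, 8 for Alpha — Epsilon by 13–8.
Epsilon vs Beta: Epsilon is ranked higher on 2+5+2 = 9 ballots, Beta on 12. Beta wins 12–9.
Alpha vs Beta: 2+1 = 3 for Alpha, 18 for Beta — Beta by 18–3.
Only Beta has no losses; Beta is the Condorcet winner.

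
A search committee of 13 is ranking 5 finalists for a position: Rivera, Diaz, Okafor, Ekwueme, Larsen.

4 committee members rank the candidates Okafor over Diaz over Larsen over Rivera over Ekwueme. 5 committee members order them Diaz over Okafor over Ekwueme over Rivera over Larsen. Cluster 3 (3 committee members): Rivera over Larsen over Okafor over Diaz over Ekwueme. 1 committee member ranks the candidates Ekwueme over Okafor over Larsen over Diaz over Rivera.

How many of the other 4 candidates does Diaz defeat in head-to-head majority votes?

Diaz against each rival (13 committee members):
Diaz vs Rivera: 4+5+1 = 10 for Diaz, 3 for Rivera — Diaz by 10–3.
Diaz vs Okafor: 5 to 8, Okafor.
Diaz vs Ekwueme: 12 to 1, Diaz.
Diaz vs Larsen: Diaz wins 9–4.
Diaz beats Rivera, Ekwueme, Larsen; loses to Okafor — 3 pairwise wins.

3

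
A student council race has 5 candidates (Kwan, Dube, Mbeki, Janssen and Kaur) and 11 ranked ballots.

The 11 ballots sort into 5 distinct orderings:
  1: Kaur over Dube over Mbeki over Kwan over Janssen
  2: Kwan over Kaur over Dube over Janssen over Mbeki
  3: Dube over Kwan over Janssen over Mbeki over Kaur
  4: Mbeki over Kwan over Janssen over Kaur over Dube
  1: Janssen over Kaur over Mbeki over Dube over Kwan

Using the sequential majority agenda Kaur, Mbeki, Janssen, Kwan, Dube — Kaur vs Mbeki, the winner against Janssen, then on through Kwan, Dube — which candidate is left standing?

Round 1: Kaur vs Mbeki — 4–7, Mbeki advances.
Round 2: Mbeki vs Janssen — 5–6, Janssen advances.
Round 3: Janssen vs Kwan — 1–10, Kwan advances.
Round 4: Kwan vs Dube — 6–5, Kwan advances.
Kwan survives the agenda.

Kwan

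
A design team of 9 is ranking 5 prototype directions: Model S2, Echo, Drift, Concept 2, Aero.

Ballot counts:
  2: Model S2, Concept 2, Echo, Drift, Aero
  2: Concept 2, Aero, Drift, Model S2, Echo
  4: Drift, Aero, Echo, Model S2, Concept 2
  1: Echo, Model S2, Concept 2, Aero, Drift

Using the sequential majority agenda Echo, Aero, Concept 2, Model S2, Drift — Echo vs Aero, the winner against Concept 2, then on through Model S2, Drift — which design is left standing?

Drift

Round 1: Echo vs Aero — 3–6, Aero advances.
Round 2: Aero vs Concept 2 — 4–5, Concept 2 advances.
Round 3: Concept 2 vs Model S2 — 2–7, Model S2 advances.
Round 4: Model S2 vs Drift — 3–6, Drift advances.
The agenda winner is Drift.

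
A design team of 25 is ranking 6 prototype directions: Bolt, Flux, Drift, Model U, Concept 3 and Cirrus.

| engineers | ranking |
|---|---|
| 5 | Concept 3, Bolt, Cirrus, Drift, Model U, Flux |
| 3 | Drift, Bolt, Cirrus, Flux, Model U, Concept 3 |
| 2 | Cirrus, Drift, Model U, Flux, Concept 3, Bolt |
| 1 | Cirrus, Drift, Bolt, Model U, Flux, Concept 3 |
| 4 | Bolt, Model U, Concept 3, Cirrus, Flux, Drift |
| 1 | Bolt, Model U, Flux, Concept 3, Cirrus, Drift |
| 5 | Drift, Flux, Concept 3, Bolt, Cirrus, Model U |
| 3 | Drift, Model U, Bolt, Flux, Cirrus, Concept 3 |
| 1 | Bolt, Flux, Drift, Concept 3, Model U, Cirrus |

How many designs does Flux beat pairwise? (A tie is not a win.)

1

Flux against each rival (25 engineers):
Flux vs Bolt: Flux is ranked higher on 2+5 = 7 ballots, Bolt on 18. Bolt wins 18–7.
Flux vs Drift: Drift, 19–6.
Flux–Model U: Model U 16–9.
Flux vs Concept 3: 16 to 9, Flux.
Flux–Cirrus: Cirrus 15–10.
Flux beats Concept 3; loses to Bolt, Drift, Model U, Cirrus — 1 pairwise win.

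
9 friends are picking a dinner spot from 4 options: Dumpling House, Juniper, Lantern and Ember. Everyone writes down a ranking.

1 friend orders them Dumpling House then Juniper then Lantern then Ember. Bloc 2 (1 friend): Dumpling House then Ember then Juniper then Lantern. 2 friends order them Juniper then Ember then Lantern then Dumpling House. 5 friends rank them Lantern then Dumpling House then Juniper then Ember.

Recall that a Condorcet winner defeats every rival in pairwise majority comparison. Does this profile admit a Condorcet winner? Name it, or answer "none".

Lantern

Check each pair by majority over 9 ballots:
Dumpling House vs Juniper: Dumpling House wins 7–2.
Dumpling House vs Lantern: 1+1 = 2 for Dumpling House, 7 for Lantern — Lantern by 7–2.
Dumpling House vs Ember: Dumpling House preferred on 1+1+5 = 7 ballots; Dumpling House wins 7–2.
Juniper vs Lantern: Juniper preferred on 1+1+2 = 4 ballots; Lantern wins 5–4.
Juniper vs Ember: 8 to 1, Juniper.
Lantern–Ember: Lantern 6–3.
Lantern wins every pairwise contest, so Lantern is the Condorcet winner.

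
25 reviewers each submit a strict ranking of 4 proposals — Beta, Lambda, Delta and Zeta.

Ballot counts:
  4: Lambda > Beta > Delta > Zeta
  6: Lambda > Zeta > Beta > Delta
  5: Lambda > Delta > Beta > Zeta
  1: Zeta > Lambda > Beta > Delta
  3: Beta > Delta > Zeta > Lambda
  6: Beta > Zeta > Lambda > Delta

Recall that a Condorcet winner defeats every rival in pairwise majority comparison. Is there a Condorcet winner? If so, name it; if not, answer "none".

Pairwise majorities:
Beta vs Lambda: 9 to 16, Lambda.
Beta vs Delta: Beta wins 20–5.
Beta vs Zeta: 4+5+3+6 = 18 for Beta, 7 for Zeta — Beta by 18–7.
Lambda vs Delta: Lambda preferred on 4+6+5+1+6 = 22 ballots; Lambda wins 22–3.
Lambda vs Zeta: Lambda, 15–10.
Delta vs Zeta: 4+5+3 = 12 for Delta, 13 for Zeta — Zeta by 13–12.
Lambda wins every pairwise contest, so Lambda is the Condorcet winner.

Lambda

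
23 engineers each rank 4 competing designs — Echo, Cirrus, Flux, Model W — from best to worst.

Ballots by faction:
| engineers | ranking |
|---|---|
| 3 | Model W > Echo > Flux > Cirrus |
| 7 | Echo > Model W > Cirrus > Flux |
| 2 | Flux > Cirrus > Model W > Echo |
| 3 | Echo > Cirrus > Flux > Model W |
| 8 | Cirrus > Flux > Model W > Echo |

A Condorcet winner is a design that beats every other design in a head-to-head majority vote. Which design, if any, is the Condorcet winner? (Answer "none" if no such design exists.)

none

Pairwise majorities:
Echo–Cirrus: Echo 13–10.
Echo vs Flux: 13 to 10, Echo.
Echo vs Model W: Echo is ranked higher on 7+3 = 10 ballots, Model W on 13. Model W wins 13–10.
Cirrus vs Flux: 7+3+8 = 18 for Cirrus, 5 for Flux — Cirrus by 18–5.
Cirrus vs Model W: Cirrus wins 13–10.
Flux–Model W: Flux 13–10.
Each design drops at least one matchup (Echo loses to Model W; Cirrus loses to Echo; Flux loses to Echo; Model W loses to Cirrus); the cycle Echo > Cirrus > Model W > Echo rules out a Condorcet winner.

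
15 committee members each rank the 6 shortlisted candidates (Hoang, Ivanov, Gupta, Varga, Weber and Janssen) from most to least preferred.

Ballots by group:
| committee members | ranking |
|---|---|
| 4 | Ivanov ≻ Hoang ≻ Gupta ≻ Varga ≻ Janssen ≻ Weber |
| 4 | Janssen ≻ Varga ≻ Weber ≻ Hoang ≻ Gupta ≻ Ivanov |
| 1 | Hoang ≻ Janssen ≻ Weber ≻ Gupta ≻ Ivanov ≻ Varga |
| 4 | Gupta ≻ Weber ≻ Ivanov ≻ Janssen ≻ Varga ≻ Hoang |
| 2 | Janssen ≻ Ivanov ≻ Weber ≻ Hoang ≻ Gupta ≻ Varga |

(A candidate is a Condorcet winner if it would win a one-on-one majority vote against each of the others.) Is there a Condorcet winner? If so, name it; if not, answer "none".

Pairwise majorities:
Hoang–Ivanov: Ivanov 10–5.
Hoang vs Gupta: 4+4+1+2 = 11 for Hoang, 4 for Gupta — Hoang by 11–4.
Hoang vs Varga: 7 to 8, Varga.
Hoang vs Weber: Hoang is ranked higher on 4+1 = 5 ballots, Weber on 10. Weber wins 10–5.
Hoang vs Janssen: Janssen wins 10–5.
Ivanov–Gupta: Gupta 9–6.
Ivanov vs Varga: 4+1+4+2 = 11 for Ivanov, 4 for Varga — Ivanov by 11–4.
Ivanov–Weber: Weber 9–6.
Ivanov vs Janssen: 8 to 7, Ivanov.
Gupta–Varga: Gupta 11–4.
Gupta–Weber: Gupta 8–7.
Gupta vs Janssen: Gupta wins 8–7.
Varga vs Weber: Varga, 8–7.
Varga vs Janssen: 4 for Varga, 11 for Janssen — Janssen by 11–4.
Weber–Janssen: Janssen 11–4.
Each candidate drops at least one matchup (Hoang loses to Ivanov; Ivanov loses to Gupta; Gupta loses to Hoang; Varga loses to Ivanov; Weber loses to Gupta; Janssen loses to Ivanov); the cycle Hoang > Gupta > Ivanov > Hoang rules out a Condorcet winner.

none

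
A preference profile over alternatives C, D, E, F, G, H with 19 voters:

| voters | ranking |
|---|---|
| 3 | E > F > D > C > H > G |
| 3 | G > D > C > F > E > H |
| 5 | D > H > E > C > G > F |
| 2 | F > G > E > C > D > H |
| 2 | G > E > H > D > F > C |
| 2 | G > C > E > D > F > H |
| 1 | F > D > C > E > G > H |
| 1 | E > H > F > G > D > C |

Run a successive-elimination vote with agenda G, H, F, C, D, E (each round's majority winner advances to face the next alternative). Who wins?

E

Round 1: G vs H — 10–9, G advances.
Round 2: G vs F — 12–7, G advances.
Round 3: G vs C — 10–9, G advances.
Round 4: G vs D — 10–9, G advances.
Round 5: G vs E — 9–10, E advances.
The agenda winner is E.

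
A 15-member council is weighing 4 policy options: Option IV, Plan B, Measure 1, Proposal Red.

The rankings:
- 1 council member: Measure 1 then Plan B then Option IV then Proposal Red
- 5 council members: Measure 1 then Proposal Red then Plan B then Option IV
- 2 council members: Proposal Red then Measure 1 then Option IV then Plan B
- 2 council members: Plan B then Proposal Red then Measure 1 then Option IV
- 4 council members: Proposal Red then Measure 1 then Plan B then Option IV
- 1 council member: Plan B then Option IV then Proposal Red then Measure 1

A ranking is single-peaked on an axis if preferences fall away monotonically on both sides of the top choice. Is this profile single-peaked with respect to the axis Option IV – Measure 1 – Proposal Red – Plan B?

no

Axis positions: Option IV=1, Measure 1=2, Proposal Red=3, Plan B=4.
Cluster 1: ranking walks positions 2-4-1-3; Plan B is ranked above Proposal Red even though Proposal Red lies between Plan B and the peak Measure 1 on the axis — preferences dip and rise again. Not single-peaked.
Cluster 2 (peak Measure 1 at position 2): ranking walks positions 2-3-4-1, expanding outward from the peak — single-peaked.
Cluster 3 (peak Proposal Red at position 3): ranking walks positions 3-2-1-4, expanding outward from the peak — single-peaked.
Cluster 4 (peak Plan B at position 4): ranking walks positions 4-3-2-1, expanding outward from the peak — single-peaked.
Cluster 5 (peak Proposal Red at position 3): ranking walks positions 3-2-4-1, expanding outward from the peak — single-peaked.
Cluster 6: ranking walks positions 4-1-3-2; Option IV is ranked above Proposal Red even though Proposal Red lies between Option IV and the peak Plan B on the axis — preferences dip and rise again. Not single-peaked.
Cluster 1 violates single-peakedness, so the profile is not single-peaked on this axis.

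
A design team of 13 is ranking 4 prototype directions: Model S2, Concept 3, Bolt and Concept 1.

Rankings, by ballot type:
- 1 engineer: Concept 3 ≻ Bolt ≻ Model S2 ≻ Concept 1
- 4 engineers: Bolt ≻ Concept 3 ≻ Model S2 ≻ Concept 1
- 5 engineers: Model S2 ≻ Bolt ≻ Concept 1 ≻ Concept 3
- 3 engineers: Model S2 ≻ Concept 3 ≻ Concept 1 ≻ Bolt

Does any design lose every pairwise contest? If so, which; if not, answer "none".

Concept 1

Head-to-head results (13 engineers):
Model S2 vs Concept 3: Model S2, 8–5.
Model S2 vs Bolt: Model S2, 8–5.
Model S2 vs Concept 1: Model S2 is ranked higher on 1+4+5+3 = 13 ballots, Concept 1 on 0. Model S2 wins 13–0.
Concept 3 vs Bolt: Concept 3 preferred on 1+3 = 4 ballots; Bolt wins 9–4.
Concept 3 vs Concept 1: 8 to 5, Concept 3.
Bolt vs Concept 1: Bolt wins 10–3.
Only Concept 1 has no wins; Concept 1 is the Condorcet loser.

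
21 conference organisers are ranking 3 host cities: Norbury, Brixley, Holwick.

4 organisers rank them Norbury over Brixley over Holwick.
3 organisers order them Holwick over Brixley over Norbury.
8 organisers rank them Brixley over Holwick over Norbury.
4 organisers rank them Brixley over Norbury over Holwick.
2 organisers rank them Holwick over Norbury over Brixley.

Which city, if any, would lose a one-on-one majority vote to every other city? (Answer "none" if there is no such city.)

Norbury

Pairwise majorities:
Norbury vs Brixley: Brixley wins 15–6.
Norbury–Holwick: Holwick 13–8.
Brixley–Holwick: Brixley 16–5.
Norbury is beaten in every head-to-head and is the Condorcet loser.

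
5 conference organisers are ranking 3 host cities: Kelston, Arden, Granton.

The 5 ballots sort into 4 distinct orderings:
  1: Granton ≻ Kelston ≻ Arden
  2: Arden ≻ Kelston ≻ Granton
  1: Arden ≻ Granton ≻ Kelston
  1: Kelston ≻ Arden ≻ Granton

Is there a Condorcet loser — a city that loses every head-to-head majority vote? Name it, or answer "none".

Pairwise majorities:
Kelston vs Arden: Arden, 3–2.
Kelston vs Granton: Kelston is ranked higher on 2+1 = 3 ballots, Granton on 2. Kelston wins 3–2.
Arden vs Granton: Arden wins 4–1.
Granton is beaten in every head-to-head and is the Condorcet loser.

Granton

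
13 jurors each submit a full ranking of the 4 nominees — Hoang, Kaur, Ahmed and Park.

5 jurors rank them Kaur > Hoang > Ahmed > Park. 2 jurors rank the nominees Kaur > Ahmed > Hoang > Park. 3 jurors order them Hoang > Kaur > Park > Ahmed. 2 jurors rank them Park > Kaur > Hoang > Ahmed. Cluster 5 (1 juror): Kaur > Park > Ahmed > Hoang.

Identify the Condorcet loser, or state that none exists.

Head-to-head results (13 jurors):
Hoang vs Kaur: 3 to 10, Kaur.
Hoang vs Ahmed: Hoang preferred on 5+3+2 = 10 ballots; Hoang wins 10–3.
Hoang–Park: Hoang 10–3.
Kaur vs Ahmed: Kaur preferred on 5+2+3+2+1 = 13 ballots; Kaur wins 13–0.
Kaur–Park: Kaur 11–2.
Ahmed vs Park: 5+2 = 7 for Ahmed, 6 for Park — Ahmed by 7–6.
Only Park has no wins; Park is the Condorcet loser.

Park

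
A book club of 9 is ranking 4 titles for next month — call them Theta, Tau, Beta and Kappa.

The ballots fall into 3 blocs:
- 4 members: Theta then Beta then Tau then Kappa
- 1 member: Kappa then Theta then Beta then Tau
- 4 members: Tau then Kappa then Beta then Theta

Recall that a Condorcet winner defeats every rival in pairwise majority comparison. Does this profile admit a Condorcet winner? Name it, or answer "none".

none

Check each pair by majority over 9 ballots:
Theta vs Tau: Theta is ranked higher on 4+1 = 5 ballots, Tau on 4. Theta wins 5–4.
Theta vs Beta: 5 to 4, Theta.
Theta vs Kappa: Theta is ranked higher on 4 ballots, Kappa on 5. Kappa wins 5–4.
Tau vs Beta: Tau preferred on 4 ballots; Beta wins 5–4.
Tau vs Kappa: 4+4 = 8 for Tau, 1 for Kappa — Tau by 8–1.
Beta vs Kappa: 4 for Beta, 5 for Kappa — Kappa by 5–4.
Every book loses at least once (Theta loses to Kappa; Tau loses to Theta; Beta loses to Theta; Kappa loses to Tau). The majority relation contains the cycle Theta → Tau → Kappa → Theta, so there is no Condorcet winner.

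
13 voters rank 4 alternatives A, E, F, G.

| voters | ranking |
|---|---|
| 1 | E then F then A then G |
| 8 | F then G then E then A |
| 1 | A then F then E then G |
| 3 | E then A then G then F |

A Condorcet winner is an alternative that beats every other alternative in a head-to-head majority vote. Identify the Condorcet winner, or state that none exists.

F

Pairwise majorities:
A–E: E 12–1.
A vs F: A preferred on 1+3 = 4 ballots; F wins 9–4.
A vs G: A is ranked higher on 1+1+3 = 5 ballots, G on 8. G wins 8–5.
E vs F: 1+3 = 4 for E, 9 for F — F by 9–4.
E–G: G 8–5.
F vs G: 10 to 3, F.
Only F has no losses; F is the Condorcet winner.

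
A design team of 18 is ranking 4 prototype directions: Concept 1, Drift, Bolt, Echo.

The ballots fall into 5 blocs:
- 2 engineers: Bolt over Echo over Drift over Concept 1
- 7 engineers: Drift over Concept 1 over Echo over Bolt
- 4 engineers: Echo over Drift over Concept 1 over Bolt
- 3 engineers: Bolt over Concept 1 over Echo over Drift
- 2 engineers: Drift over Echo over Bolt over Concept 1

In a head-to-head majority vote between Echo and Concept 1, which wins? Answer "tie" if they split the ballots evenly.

Concept 1

Ballots ranking Echo above Concept 1: 2 + 4 + 2 = 8.
Ballots ranking Concept 1 above Echo: 18 − 8 = 10.
Concept 1 wins the head-to-head 10–8.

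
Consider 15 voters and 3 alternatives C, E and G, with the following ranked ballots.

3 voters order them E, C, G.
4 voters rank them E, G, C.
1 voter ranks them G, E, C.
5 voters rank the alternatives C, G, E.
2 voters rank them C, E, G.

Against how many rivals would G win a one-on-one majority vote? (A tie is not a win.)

G against each rival (15 voters):
G–C: C 10–5.
G vs E: 1+5 = 6 for G, 9 for E — E by 9–6.
G beats no one; loses to C, E — 0 pairwise wins.

0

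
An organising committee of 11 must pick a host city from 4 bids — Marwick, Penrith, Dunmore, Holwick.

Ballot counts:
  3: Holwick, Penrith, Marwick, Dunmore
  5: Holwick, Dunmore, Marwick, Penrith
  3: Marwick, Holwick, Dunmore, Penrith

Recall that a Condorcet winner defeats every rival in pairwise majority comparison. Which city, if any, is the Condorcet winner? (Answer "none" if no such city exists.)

Holwick

Head-to-head results (11 organisers):
Marwick vs Penrith: 8 to 3, Marwick.
Marwick vs Dunmore: 6 to 5, Marwick.
Marwick vs Holwick: Marwick preferred on 3 ballots; Holwick wins 8–3.
Penrith vs Dunmore: Penrith preferred on 3 ballots; Dunmore wins 8–3.
Penrith vs Holwick: 0 to 11, Holwick.
Dunmore vs Holwick: Dunmore is ranked higher on 0 ballots, Holwick on 11. Holwick wins 11–0.
Holwick defeats every rival head-to-head and is the Condorcet winner.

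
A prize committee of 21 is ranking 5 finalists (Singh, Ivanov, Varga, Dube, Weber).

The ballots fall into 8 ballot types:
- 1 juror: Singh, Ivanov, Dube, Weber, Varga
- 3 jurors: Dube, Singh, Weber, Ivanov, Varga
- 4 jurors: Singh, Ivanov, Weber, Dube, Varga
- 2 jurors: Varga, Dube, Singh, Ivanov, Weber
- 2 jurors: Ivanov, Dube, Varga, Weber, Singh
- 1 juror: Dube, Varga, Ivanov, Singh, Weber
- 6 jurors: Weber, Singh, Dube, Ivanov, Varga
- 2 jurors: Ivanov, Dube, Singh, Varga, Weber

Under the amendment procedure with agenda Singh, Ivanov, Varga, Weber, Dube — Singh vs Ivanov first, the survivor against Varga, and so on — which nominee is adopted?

Round 1: Singh vs Ivanov — 16–5, Singh advances.
Round 2: Singh vs Varga — 16–5, Singh advances.
Round 3: Singh vs Weber — 13–8, Singh advances.
Round 4: Singh vs Dube — 11–10, Singh advances.
The agenda winner is Singh.

Singh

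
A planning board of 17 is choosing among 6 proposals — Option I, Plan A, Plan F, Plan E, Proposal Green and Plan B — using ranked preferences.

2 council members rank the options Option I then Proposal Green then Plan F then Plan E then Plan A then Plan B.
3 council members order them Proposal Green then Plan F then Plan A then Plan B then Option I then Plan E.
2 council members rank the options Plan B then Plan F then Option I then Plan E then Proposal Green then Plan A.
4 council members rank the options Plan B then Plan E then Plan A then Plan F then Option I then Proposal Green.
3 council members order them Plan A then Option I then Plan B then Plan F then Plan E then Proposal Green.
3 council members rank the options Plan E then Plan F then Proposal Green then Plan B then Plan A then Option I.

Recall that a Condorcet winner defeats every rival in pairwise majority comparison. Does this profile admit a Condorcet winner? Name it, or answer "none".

Head-to-head results (17 council members):
Option I vs Plan A: 2+2 = 4 for Option I, 13 for Plan A — Plan A by 13–4.
Option I vs Plan F: Option I preferred on 2+3 = 5 ballots; Plan F wins 12–5.
Option I vs Plan E: Option I, 10–7.
Option I vs Proposal Green: 11 to 6, Option I.
Option I vs Plan B: Plan B wins 12–5.
Plan A vs Plan F: Plan A preferred on 4+3 = 7 ballots; Plan F wins 10–7.
Plan A vs Plan E: Plan A preferred on 3+3 = 6 ballots; Plan E wins 11–6.
Plan A–Proposal Green: Proposal Green 10–7.
Plan A vs Plan B: Plan A preferred on 2+3+3 = 8 ballots; Plan B wins 9–8.
Plan F vs Plan E: Plan F, 10–7.
Plan F vs Proposal Green: Plan F, 12–5.
Plan F vs Plan B: Plan B wins 9–8.
Plan E vs Proposal Green: Plan E preferred on 2+4+3+3 = 12 ballots; Plan E wins 12–5.
Plan E vs Plan B: Plan B wins 12–5.
Proposal Green–Plan B: Plan B 9–8.
Plan B beats each of Option I, Plan A, Plan F, Plan E, Proposal Green — Plan B is the Condorcet winner.

Plan B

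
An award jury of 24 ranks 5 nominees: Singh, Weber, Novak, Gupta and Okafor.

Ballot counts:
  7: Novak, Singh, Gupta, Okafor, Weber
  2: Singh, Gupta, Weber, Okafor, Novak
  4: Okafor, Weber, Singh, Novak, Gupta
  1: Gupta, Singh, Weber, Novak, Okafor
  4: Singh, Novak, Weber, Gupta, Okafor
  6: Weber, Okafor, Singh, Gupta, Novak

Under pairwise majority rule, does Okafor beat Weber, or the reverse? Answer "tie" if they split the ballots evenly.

Ballots ranking Okafor above Weber: 7 + 4 = 11.
Ballots ranking Weber above Okafor: 24 − 11 = 13.
Weber wins the head-to-head 13–11.

Weber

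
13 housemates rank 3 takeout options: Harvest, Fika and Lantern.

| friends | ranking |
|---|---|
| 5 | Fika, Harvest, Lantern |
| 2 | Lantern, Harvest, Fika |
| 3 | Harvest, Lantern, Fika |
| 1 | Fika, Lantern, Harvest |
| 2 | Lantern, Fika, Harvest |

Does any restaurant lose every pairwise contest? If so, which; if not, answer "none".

Pairwise majorities:
Harvest vs Fika: 2+3 = 5 for Harvest, 8 for Fika — Fika by 8–5.
Harvest vs Lantern: Harvest is ranked higher on 5+3 = 8 ballots, Lantern on 5. Harvest wins 8–5.
Fika vs Lantern: Fika is ranked higher on 5+1 = 6 ballots, Lantern on 7. Lantern wins 7–6.
Each restaurant has at least one pairwise win (Harvest beats Lantern; Fika beats Harvest; Lantern beats Fika) — no Condorcet loser.

none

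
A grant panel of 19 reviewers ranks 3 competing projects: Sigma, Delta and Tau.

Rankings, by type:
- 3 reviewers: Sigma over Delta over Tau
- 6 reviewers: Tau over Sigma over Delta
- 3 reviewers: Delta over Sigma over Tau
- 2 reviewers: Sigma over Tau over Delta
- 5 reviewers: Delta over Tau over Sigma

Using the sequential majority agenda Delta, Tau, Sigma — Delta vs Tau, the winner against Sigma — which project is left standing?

Sigma

Round 1: Delta vs Tau — 11–8, Delta advances.
Round 2: Delta vs Sigma — 8–11, Sigma advances.
The agenda winner is Sigma.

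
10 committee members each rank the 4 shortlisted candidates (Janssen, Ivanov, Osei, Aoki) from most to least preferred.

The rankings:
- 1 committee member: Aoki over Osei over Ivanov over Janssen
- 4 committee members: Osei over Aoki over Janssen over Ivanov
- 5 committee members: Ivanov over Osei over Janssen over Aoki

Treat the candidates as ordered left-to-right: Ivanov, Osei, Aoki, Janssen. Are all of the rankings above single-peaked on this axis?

no

Axis positions: Ivanov=1, Osei=2, Aoki=3, Janssen=4.
Cluster 1 (peak Aoki at position 3): ranking walks positions 3-2-1-4, expanding outward from the peak — single-peaked.
Cluster 2 (peak Osei at position 2): ranking walks positions 2-3-4-1, expanding outward from the peak — single-peaked.
Cluster 3: ranking walks positions 1-2-4-3; Janssen is ranked above Aoki even though Aoki lies between Janssen and the peak Ivanov on the axis — preferences dip and rise again. Not single-peaked.
Cluster 3 violates single-peakedness, so the profile is not single-peaked on this axis.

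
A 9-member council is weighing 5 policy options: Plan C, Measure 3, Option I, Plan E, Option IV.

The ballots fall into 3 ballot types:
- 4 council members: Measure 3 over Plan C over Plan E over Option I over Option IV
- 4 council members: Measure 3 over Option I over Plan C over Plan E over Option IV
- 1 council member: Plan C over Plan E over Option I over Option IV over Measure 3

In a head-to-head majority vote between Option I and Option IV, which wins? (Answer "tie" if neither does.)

Option I

Ballots ranking Option I above Option IV: 4 + 4 + 1 = 9.
Ballots ranking Option IV above Option I: 9 − 9 = 0.
Option I wins the head-to-head 9–0.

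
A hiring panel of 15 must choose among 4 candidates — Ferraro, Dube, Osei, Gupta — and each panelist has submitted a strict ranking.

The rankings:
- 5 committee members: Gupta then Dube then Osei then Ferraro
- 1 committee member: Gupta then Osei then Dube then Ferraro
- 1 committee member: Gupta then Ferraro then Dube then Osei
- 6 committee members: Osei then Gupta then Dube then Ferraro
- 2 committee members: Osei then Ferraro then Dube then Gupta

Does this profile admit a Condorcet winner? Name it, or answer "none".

Check each pair by majority over 15 ballots:
Ferraro vs Dube: Dube, 12–3.
Ferraro vs Osei: Osei wins 14–1.
Ferraro vs Gupta: 2 to 13, Gupta.
Dube vs Osei: Osei, 9–6.
Dube vs Gupta: Dube is ranked higher on 2 ballots, Gupta on 13. Gupta wins 13–2.
Osei vs Gupta: Osei is ranked higher on 6+2 = 8 ballots, Gupta on 7. Osei wins 8–7.
Osei beats each of Ferraro, Dube, Gupta — Osei is the Condorcet winner.

Osei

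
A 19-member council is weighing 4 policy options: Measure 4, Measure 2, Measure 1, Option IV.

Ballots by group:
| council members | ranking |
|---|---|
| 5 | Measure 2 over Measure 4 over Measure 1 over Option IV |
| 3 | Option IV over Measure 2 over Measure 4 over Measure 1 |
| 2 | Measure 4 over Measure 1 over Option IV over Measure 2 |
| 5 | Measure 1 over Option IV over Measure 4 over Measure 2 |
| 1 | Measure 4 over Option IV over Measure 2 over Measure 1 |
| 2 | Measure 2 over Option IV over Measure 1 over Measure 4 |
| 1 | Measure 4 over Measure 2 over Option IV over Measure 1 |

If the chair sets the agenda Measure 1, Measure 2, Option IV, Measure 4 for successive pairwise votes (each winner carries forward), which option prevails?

Option IV

Round 1: Measure 1 vs Measure 2 — 7–12, Measure 2 advances.
Round 2: Measure 2 vs Option IV — 8–11, Option IV advances.
Round 3: Option IV vs Measure 4 — 10–9, Option IV advances.
Option IV survives the agenda.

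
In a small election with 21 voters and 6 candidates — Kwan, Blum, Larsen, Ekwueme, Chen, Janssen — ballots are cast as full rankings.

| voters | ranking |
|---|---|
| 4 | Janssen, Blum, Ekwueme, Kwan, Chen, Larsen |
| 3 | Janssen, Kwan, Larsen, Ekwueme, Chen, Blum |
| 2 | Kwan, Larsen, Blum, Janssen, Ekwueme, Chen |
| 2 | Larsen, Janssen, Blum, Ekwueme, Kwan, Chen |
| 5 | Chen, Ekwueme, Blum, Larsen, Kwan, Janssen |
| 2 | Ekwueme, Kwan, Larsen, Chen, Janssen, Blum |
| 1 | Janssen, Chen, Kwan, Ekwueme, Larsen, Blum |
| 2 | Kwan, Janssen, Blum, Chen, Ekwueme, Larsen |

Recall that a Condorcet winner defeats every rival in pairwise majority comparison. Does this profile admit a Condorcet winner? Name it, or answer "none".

Head-to-head results (21 voters):
Kwan vs Blum: Kwan is ranked higher on 3+2+2+1+2 = 10 ballots, Blum on 11. Blum wins 11–10.
Kwan vs Larsen: Kwan preferred on 4+3+2+2+1+2 = 14 ballots; Kwan wins 14–7.
Kwan vs Ekwueme: 8 to 13, Ekwueme.
Kwan vs Chen: Kwan is ranked higher on 4+3+2+2+2+2 = 15 ballots, Chen on 6. Kwan wins 15–6.
Kwan vs Janssen: Kwan preferred on 2+5+2+2 = 11 ballots; Kwan wins 11–10.
Blum vs Larsen: 11 to 10, Blum.
Blum vs Ekwueme: Blum is ranked higher on 4+2+2+2 = 10 ballots, Ekwueme on 11. Ekwueme wins 11–10.
Blum vs Chen: 4+2+2+2 = 10 for Blum, 11 for Chen — Chen by 11–10.
Blum vs Janssen: 2+5 = 7 for Blum, 14 for Janssen — Janssen by 14–7.
Larsen vs Ekwueme: 7 to 14, Ekwueme.
Larsen vs Chen: Larsen preferred on 3+2+2+2 = 9 ballots; Chen wins 12–9.
Larsen vs Janssen: 2+2+5+2 = 11 for Larsen, 10 for Janssen — Larsen by 11–10.
Ekwueme vs Chen: Ekwueme is ranked higher on 4+3+2+2+2 = 13 ballots, Chen on 8. Ekwueme wins 13–8.
Ekwueme vs Janssen: Ekwueme preferred on 5+2 = 7 ballots; Janssen wins 14–7.
Chen vs Janssen: Chen is ranked higher on 5+2 = 7 ballots, Janssen on 14. Janssen wins 14–7.
No candidate is unbeaten: Kwan loses to Blum; Blum loses to Ekwueme; Larsen loses to Kwan; Ekwueme loses to Janssen; Chen loses to Kwan; Janssen loses to Kwan. In particular Kwan > Chen > Blum > Kwan is a majority cycle — no Condorcet winner exists.

none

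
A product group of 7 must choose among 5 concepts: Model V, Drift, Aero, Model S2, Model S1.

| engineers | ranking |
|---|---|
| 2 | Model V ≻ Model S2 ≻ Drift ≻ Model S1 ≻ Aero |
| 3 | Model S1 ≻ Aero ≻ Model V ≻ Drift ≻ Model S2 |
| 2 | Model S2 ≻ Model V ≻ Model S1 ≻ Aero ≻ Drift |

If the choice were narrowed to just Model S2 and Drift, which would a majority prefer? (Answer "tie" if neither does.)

Ballots ranking Model S2 above Drift: 2 + 2 = 4.
Ballots ranking Drift above Model S2: 7 − 4 = 3.
Model S2 wins the head-to-head 4–3.

Model S2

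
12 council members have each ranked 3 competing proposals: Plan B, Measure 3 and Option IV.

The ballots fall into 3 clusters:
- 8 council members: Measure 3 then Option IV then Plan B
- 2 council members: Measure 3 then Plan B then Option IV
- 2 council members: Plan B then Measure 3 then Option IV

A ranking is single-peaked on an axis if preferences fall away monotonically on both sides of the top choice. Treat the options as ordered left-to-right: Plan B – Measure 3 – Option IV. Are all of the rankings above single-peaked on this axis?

Axis positions: Plan B=1, Measure 3=2, Option IV=3.
Cluster 1 (peak Measure 3 at position 2): ranking walks positions 2-3-1, expanding outward from the peak — single-peaked.
Cluster 2 (peak Measure 3 at position 2): ranking walks positions 2-1-3, expanding outward from the peak — single-peaked.
Cluster 3 (peak Plan B at position 1): ranking walks positions 1-2-3, expanding outward from the peak — single-peaked.
Every ranking is single-peaked on this axis.

yes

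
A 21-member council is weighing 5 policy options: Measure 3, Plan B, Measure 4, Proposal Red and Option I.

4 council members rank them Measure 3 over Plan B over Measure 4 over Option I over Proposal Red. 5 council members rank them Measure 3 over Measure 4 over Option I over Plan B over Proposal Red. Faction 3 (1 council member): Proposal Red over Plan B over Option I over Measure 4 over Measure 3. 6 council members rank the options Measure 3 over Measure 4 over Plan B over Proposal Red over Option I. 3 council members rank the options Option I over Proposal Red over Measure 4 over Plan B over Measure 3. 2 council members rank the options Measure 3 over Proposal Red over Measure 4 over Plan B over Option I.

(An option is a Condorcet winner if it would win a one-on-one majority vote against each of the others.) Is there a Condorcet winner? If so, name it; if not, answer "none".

Measure 3

Check each pair by majority over 21 ballots:
Measure 3 vs Plan B: Measure 3 is ranked higher on 4+5+6+2 = 17 ballots, Plan B on 4. Measure 3 wins 17–4.
Measure 3 vs Measure 4: Measure 3 wins 17–4.
Measure 3–Proposal Red: Measure 3 17–4.
Measure 3 vs Option I: 4+5+6+2 = 17 for Measure 3, 4 for Option I — Measure 3 by 17–4.
Plan B vs Measure 4: 4+1 = 5 for Plan B, 16 for Measure 4 — Measure 4 by 16–5.
Plan B vs Proposal Red: Plan B is ranked higher on 4+5+6 = 15 ballots, Proposal Red on 6. Plan B wins 15–6.
Plan B vs Option I: 13 to 8, Plan B.
Measure 4–Proposal Red: Measure 4 15–6.
Measure 4 vs Option I: Measure 4 preferred on 4+5+6+2 = 17 ballots; Measure 4 wins 17–4.
Proposal Red vs Option I: Option I, 12–9.
Measure 3 defeats every rival head-to-head and is the Condorcet winner.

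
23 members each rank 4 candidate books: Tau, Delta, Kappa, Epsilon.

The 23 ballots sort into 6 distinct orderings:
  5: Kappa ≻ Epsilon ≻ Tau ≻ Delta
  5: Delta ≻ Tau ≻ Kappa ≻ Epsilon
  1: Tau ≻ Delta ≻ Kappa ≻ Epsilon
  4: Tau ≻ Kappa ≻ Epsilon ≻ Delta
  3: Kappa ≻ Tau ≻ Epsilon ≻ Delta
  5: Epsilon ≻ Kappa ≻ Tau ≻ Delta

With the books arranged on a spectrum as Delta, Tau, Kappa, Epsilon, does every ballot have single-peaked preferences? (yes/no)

yes

Axis positions: Delta=1, Tau=2, Kappa=3, Epsilon=4.
Cluster 1 (peak Kappa at position 3): ranking walks positions 3-4-2-1, expanding outward from the peak — single-peaked.
Cluster 2 (peak Delta at position 1): ranking walks positions 1-2-3-4, expanding outward from the peak — single-peaked.
Cluster 3 (peak Tau at position 2): ranking walks positions 2-1-3-4, expanding outward from the peak — single-peaked.
Cluster 4 (peak Tau at position 2): ranking walks positions 2-3-4-1, expanding outward from the peak — single-peaked.
Cluster 5 (peak Kappa at position 3): ranking walks positions 3-2-4-1, expanding outward from the peak — single-peaked.
Cluster 6 (peak Epsilon at position 4): ranking walks positions 4-3-2-1, expanding outward from the peak — single-peaked.
Every ranking is single-peaked on this axis.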